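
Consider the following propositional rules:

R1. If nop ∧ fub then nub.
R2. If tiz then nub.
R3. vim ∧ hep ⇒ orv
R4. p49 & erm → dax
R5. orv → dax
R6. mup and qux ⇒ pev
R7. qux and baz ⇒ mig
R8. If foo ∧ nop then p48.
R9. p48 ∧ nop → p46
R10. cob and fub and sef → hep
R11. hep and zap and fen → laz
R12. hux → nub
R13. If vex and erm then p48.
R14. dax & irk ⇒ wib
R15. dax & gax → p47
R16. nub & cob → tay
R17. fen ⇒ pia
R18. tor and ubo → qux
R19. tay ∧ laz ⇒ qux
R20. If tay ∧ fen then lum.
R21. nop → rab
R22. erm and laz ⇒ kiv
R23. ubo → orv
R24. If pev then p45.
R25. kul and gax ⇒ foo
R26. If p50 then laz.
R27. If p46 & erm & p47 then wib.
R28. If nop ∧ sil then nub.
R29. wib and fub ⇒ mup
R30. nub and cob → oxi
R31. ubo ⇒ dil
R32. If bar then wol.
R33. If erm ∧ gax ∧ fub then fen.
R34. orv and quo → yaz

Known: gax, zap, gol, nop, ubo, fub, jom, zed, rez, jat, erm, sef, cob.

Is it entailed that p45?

Forward chaining from the given facts derives: nub, hep, tay, rab, orv, oxi, dil, fen, dax, laz, p47, pia, qux, lum, kiv.
The only rule concluding p45 is R24, which needs pev; that is never established.

No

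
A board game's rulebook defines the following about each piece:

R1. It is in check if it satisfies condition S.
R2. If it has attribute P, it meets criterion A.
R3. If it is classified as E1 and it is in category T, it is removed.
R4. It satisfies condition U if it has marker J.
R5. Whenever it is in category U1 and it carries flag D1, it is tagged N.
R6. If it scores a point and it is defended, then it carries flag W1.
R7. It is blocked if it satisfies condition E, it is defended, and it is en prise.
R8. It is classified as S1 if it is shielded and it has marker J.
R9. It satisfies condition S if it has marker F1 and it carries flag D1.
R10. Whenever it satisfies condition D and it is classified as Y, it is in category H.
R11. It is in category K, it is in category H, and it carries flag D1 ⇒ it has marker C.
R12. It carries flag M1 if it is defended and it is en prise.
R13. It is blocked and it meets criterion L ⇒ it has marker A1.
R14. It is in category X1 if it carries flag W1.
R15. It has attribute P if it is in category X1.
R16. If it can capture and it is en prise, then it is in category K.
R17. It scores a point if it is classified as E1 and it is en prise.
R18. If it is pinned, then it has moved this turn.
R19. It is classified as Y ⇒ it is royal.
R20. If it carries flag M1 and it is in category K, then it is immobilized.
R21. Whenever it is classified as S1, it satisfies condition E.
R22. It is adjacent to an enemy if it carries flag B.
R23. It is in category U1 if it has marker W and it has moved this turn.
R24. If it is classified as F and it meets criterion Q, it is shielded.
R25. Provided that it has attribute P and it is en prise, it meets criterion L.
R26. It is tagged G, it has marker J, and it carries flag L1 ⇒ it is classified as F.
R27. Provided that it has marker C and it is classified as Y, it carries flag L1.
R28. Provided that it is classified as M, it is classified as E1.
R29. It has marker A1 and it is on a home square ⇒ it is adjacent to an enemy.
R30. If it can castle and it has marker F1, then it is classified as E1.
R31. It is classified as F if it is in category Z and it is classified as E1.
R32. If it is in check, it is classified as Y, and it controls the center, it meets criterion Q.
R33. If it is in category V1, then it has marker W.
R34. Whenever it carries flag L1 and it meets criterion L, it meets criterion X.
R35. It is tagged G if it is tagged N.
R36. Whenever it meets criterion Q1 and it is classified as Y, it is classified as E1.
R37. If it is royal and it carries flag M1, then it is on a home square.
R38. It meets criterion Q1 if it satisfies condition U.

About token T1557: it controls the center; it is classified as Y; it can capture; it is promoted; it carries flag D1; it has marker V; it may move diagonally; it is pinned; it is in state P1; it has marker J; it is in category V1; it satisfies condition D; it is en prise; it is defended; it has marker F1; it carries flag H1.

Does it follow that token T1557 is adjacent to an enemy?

By R4 (it has marker J): it satisfies condition U.
By R9 (it has marker F1, it carries flag D1): it satisfies condition S.
By R10 (it satisfies condition D, it is classified as Y): it is in category H.
By R12 (it is defended, it is en prise): it carries flag M1.
By R16 (it can capture, it is en prise): it is in category K.
By R18 (it is pinned): it has moved this turn.
By R19 (it is classified as Y): it is royal.
By R33 (it is in category V1): it has marker W.
By R37 (it is royal, it carries flag M1): it is on a home square.
By R38 (it satisfies condition U): it meets criterion Q1.
By R1 (it satisfies condition S): it is in check.
By R11 (it is in category K, it is in category H, it carries flag D1): it has marker C.
By R23 (it has marker W, it has moved this turn): it is in category U1.
By R27 (it has marker C, it is classified as Y): it carries flag L1.
By R32 (it is in check, it is classified as Y, it controls the center): it meets criterion Q.
By R36 (it meets criterion Q1, it is classified as Y): it is classified as E1.
By R5 (it is in category U1, it carries flag D1): it is tagged N.
By R17 (it is classified as E1, it is en prise): it scores a point.
By R35 (it is tagged N): it is tagged G.
By R6 (it scores a point, it is defended): it carries flag W1.
By R14 (it carries flag W1): it is in category X1.
By R15 (it is in category X1): it has attribute P.
By R25 (it has attribute P, it is en prise): it meets criterion L.
By R26 (it is tagged G, it has marker J, it carries flag L1): it is classified as F.
By R24 (it is classified as F, it meets criterion Q): it is shielded.
By R8 (it is shielded, it has marker J): it is classified as S1.
By R21 (it is classified as S1): it satisfies condition E.
By R7 (it satisfies condition E, it is defended, it is en prise): it is blocked.
By R13 (it is blocked, it meets criterion L): it has marker A1.
By R29 (it has marker A1, it is on a home square): it is adjacent to an enemy.

Yes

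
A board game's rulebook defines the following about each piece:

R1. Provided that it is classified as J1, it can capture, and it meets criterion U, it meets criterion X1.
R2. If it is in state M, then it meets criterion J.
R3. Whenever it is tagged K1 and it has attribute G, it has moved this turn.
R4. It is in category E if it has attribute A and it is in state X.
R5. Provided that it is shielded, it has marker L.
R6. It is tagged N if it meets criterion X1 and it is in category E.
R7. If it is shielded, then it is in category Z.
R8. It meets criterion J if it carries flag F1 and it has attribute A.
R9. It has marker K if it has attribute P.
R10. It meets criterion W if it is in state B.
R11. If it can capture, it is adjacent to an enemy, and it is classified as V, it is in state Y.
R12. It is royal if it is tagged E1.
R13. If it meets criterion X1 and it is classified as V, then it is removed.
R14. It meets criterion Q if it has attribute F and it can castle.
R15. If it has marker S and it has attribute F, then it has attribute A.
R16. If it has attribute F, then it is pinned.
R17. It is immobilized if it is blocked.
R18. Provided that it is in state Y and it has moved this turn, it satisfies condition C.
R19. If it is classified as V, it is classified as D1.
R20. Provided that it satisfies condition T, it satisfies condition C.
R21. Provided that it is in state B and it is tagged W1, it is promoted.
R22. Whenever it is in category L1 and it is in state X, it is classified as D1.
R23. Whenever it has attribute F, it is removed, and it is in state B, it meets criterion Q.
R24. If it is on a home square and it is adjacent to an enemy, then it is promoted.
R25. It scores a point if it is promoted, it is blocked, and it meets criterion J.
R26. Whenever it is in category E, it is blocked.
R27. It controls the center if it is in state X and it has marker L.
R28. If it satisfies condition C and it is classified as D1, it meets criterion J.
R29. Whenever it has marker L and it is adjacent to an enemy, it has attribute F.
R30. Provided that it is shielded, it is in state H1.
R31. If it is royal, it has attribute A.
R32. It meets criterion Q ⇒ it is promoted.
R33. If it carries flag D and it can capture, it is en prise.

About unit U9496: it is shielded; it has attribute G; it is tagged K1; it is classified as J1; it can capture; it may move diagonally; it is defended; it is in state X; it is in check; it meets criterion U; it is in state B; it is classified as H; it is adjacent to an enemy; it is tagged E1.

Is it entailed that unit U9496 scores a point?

No

Forward chaining from the given facts derives: meets criterion X1, has moved this turn, has marker L, is in category Z, meets criterion W, is royal, controls the center, has attribute F, is in state H1, has attribute A, is in category E, is tagged N, is pinned, is blocked, is immobilized.
The only rule concluding "it scores a point" is R25, which needs "it is promoted"; that is never established.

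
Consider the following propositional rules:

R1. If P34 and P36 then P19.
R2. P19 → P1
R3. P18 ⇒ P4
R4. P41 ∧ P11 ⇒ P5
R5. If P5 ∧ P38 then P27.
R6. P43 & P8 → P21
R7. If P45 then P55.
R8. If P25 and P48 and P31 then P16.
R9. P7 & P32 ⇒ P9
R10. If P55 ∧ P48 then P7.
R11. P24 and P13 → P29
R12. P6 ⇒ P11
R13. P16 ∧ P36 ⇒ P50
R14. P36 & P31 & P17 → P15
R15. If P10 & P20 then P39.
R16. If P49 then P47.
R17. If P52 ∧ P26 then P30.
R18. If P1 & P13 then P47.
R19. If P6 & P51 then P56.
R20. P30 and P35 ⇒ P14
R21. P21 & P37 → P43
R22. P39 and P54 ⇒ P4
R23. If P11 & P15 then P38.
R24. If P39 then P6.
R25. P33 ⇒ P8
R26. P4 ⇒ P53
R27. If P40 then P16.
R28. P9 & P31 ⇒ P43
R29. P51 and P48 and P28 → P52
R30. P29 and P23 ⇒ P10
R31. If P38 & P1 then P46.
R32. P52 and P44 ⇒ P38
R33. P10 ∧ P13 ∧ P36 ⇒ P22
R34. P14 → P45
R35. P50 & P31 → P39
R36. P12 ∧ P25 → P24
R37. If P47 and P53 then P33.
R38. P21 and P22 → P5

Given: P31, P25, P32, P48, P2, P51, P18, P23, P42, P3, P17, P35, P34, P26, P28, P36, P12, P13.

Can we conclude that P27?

P19  (by R1: P34, P36)
P1  (by R2: P19)
P4  (by R3: P18)
P16  (by R8: P25, P48, P31)
P50  (by R13: P16, P36)
P15  (by R14: P36, P31, P17)
P47  (by R18: P1, P13)
P53  (by R26: P4)
P52  (by R29: P51, P48, P28)
P39  (by R35: P50, P31)
P24  (by R36: P12, P25)
P33  (by R37: P47, P53)
P29  (by R11: P24, P13)
P30  (by R17: P52, P26)
P14  (by R20: P30, P35)
P6  (by R24: P39)
P8  (by R25: P33)
P10  (by R30: P29, P23)
P22  (by R33: P10, P13, P36)
P45  (by R34: P14)
P55  (by R7: P45)
P7  (by R10: P55, P48)
P11  (by R12: P6)
P38  (by R23: P11, P15)
P9  (by R9: P7, P32)
P43  (by R28: P9, P31)
P21  (by R6: P43, P8)
P5  (by R38: P21, P22)
P27  (by R5: P5, P38)

Yes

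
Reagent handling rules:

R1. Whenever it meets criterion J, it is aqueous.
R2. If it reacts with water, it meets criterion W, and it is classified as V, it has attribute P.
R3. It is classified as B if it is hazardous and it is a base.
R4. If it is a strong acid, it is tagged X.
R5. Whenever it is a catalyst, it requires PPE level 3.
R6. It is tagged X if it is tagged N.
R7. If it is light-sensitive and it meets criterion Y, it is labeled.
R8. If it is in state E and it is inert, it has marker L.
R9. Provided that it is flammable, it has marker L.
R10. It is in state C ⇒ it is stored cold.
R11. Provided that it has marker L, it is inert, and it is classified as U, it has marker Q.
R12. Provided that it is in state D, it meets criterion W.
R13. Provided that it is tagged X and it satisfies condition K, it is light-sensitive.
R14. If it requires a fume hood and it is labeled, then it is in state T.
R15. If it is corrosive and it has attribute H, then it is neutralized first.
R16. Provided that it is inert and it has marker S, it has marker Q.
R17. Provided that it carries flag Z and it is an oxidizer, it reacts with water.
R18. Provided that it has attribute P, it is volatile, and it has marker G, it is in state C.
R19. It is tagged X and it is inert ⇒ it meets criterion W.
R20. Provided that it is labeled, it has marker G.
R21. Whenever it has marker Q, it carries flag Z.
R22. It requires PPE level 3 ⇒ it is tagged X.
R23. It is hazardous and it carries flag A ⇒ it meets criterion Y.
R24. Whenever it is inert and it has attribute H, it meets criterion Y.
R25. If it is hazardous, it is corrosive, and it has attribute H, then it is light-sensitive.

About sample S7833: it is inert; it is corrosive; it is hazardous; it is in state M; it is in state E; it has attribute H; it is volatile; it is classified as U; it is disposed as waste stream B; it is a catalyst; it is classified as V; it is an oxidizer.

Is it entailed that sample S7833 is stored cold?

By R5 (it is a catalyst): it requires PPE level 3.
By R8 (it is in state E, it is inert): it has marker L.
By R11 (it has marker L, it is inert, it is classified as U): it has marker Q.
By R21 (it has marker Q): it carries flag Z.
By R22 (it requires PPE level 3): it is tagged X.
By R24 (it is inert, it has attribute H): it meets criterion Y.
By R25 (it is hazardous, it is corrosive, it has attribute H): it is light-sensitive.
By R7 (it is light-sensitive, it meets criterion Y): it is labeled.
By R17 (it carries flag Z, it is an oxidizer): it reacts with water.
By R19 (it is tagged X, it is inert): it meets criterion W.
By R20 (it is labeled): it has marker G.
By R2 (it reacts with water, it meets criterion W, it is classified as V): it has attribute P.
By R18 (it has attribute P, it is volatile, it has marker G): it is in state C.
By R10 (it is in state C): it is stored cold.

Yes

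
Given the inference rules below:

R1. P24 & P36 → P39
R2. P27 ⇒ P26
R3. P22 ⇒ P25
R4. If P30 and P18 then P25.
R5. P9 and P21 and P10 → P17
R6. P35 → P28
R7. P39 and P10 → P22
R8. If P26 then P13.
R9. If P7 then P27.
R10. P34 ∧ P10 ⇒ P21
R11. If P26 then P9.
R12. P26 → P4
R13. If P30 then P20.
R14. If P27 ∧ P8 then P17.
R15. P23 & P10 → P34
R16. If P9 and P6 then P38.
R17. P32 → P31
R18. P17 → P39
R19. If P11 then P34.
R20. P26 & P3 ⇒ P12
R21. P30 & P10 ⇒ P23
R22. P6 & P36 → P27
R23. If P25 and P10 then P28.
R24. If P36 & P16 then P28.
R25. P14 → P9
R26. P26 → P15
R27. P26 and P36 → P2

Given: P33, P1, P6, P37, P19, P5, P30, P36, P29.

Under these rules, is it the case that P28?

Forward chaining from the given facts derives: P20, P27, P26, P13, P9, P4, P38, P15, P2.
Rules concluding P28: R6 needs P35; R23 needs P25; R24 needs P16 — none of these are established.

No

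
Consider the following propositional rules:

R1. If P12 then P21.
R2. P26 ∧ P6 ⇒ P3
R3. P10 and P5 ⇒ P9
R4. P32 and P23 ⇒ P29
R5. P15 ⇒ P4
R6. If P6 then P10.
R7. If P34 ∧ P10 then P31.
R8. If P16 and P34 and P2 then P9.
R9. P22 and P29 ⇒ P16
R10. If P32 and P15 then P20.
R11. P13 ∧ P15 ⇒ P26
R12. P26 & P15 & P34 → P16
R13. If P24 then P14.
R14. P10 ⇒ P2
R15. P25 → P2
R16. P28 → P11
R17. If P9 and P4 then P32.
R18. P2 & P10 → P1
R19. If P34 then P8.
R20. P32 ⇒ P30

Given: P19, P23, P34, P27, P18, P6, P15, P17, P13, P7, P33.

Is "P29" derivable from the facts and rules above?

Yes

P4  (by R5: P15)
P10  (by R6: P6)
P26  (by R11: P13, P15)
P16  (by R12: P26, P15, P34)
P2  (by R14: P10)
P9  (by R8: P16, P34, P2)
P32  (by R17: P9, P4)
P29  (by R4: P32, P23)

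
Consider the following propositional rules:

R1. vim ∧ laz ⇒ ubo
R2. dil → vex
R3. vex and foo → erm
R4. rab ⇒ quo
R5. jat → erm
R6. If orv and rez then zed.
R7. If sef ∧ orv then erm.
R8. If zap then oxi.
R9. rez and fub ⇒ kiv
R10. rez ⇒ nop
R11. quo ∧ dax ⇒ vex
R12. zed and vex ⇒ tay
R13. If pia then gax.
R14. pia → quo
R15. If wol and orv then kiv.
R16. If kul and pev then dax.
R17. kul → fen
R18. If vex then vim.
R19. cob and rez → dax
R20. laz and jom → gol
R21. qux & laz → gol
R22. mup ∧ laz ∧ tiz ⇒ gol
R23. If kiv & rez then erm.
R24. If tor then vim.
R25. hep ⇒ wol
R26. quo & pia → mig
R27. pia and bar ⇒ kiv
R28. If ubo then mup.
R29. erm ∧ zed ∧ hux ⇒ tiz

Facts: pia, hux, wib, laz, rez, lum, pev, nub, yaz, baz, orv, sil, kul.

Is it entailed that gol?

Forward chaining from the given facts derives: zed, nop, gax, quo, dax, fen, mig, vex, tay, vim, ubo, mup.
Rules concluding gol: R20 needs jom; R21 needs qux; R22 needs tiz — none of these are established.

No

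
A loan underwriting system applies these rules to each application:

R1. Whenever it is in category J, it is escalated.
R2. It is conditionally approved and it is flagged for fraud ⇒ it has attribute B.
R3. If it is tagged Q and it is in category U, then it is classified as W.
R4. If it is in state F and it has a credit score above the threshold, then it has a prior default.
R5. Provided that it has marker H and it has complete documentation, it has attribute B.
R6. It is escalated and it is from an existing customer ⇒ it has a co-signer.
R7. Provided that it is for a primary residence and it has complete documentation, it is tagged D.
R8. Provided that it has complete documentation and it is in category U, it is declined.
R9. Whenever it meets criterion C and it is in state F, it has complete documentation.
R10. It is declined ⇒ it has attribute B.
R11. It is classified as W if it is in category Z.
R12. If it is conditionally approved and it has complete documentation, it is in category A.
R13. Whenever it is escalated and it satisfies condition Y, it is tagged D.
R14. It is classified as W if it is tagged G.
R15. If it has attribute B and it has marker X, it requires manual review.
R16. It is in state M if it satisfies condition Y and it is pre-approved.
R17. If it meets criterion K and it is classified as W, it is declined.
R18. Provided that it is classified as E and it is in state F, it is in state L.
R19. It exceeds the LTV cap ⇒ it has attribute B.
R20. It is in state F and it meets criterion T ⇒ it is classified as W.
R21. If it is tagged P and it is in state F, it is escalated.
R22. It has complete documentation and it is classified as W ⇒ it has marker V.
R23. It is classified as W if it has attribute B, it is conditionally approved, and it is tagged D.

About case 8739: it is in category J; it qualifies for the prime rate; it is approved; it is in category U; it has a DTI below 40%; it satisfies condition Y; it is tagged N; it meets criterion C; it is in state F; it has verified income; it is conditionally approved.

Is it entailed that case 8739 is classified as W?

By R1 (it is in category J): it is escalated.
By R9 (it meets criterion C, it is in state F): it has complete documentation.
By R13 (it is escalated, it satisfies condition Y): it is tagged D.
By R8 (it has complete documentation, it is in category U): it is declined.
By R10 (it is declined): it has attribute B.
By R23 (it has attribute B, it is conditionally approved, it is tagged D): it is classified as W.

Yes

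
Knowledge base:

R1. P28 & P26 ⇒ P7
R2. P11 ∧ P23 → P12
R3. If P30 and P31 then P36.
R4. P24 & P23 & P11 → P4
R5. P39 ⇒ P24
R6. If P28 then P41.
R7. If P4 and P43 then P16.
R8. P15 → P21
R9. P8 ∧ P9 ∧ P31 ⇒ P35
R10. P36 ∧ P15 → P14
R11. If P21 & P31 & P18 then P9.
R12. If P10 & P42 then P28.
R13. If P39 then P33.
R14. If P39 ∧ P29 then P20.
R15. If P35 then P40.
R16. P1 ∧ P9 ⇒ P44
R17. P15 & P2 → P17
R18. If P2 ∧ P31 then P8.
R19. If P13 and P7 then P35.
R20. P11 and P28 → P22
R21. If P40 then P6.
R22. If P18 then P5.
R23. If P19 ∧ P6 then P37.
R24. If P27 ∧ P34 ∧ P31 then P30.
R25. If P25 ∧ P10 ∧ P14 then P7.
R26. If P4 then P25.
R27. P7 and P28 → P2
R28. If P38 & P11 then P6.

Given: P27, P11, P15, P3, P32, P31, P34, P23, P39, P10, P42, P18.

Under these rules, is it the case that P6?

Yes

P24  (by R5: P39)
P21  (by R8: P15)
P9  (by R11: P21, P31, P18)
P28  (by R12: P10, P42)
P30  (by R24: P27, P34, P31)
P36  (by R3: P30, P31)
P4  (by R4: P24, P23, P11)
P14  (by R10: P36, P15)
P25  (by R26: P4)
P7  (by R25: P25, P10, P14)
P2  (by R27: P7, P28)
P8  (by R18: P2, P31)
P35  (by R9: P8, P9, P31)
P40  (by R15: P35)
P6  (by R21: P40)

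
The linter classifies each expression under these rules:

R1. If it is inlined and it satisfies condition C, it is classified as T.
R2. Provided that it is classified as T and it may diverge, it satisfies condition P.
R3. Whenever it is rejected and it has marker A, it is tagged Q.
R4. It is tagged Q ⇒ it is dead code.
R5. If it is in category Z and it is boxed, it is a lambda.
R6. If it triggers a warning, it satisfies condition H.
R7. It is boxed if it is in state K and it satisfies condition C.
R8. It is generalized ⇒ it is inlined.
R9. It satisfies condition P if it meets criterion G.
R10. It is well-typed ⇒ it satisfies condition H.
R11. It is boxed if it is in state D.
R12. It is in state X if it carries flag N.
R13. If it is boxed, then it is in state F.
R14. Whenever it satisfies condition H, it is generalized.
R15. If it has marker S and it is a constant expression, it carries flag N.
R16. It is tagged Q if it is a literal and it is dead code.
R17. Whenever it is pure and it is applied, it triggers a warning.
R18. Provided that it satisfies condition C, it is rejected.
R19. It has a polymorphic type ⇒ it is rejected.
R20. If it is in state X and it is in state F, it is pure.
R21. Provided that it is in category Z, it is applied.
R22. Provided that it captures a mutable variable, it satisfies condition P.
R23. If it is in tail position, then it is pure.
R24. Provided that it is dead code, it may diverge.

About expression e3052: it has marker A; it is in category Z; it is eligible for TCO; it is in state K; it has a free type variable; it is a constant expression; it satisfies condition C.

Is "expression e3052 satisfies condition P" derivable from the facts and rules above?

No

Forward chaining from the given facts derives: is boxed, is in state F, is rejected, is applied, is tagged Q, is dead code, is a lambda, may diverge.
Rules concluding "it satisfies condition P": R2 needs "it is classified as T"; R9 needs "it meets criterion G"; R22 needs "it captures a mutable variable" — none of these are established.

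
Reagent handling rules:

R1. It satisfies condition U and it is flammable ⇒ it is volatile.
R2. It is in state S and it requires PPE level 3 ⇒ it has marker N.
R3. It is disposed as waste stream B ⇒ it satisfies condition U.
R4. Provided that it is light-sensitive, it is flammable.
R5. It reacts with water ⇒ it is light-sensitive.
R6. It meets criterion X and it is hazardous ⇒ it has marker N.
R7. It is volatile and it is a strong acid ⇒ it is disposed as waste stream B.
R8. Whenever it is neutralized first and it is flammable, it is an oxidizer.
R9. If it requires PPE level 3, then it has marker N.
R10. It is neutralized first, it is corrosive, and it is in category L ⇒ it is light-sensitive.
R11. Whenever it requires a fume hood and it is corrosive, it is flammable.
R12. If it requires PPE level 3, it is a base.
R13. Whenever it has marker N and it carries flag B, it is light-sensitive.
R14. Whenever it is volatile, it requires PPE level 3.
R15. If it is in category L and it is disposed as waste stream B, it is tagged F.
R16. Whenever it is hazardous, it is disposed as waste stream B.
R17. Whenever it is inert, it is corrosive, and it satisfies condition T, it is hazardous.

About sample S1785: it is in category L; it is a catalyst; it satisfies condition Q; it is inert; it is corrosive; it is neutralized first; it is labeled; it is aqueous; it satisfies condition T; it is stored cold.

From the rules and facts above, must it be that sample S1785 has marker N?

By R10 (it is neutralized first, it is corrosive, it is in category L): it is light-sensitive.
By R17 (it is inert, it is corrosive, it satisfies condition T): it is hazardous.
By R4 (it is light-sensitive): it is flammable.
By R16 (it is hazardous): it is disposed as waste stream B.
By R3 (it is disposed as waste stream B): it satisfies condition U.
By R1 (it satisfies condition U, it is flammable): it is volatile.
By R14 (it is volatile): it requires PPE level 3.
By R9 (it requires PPE level 3): it has marker N.

Yes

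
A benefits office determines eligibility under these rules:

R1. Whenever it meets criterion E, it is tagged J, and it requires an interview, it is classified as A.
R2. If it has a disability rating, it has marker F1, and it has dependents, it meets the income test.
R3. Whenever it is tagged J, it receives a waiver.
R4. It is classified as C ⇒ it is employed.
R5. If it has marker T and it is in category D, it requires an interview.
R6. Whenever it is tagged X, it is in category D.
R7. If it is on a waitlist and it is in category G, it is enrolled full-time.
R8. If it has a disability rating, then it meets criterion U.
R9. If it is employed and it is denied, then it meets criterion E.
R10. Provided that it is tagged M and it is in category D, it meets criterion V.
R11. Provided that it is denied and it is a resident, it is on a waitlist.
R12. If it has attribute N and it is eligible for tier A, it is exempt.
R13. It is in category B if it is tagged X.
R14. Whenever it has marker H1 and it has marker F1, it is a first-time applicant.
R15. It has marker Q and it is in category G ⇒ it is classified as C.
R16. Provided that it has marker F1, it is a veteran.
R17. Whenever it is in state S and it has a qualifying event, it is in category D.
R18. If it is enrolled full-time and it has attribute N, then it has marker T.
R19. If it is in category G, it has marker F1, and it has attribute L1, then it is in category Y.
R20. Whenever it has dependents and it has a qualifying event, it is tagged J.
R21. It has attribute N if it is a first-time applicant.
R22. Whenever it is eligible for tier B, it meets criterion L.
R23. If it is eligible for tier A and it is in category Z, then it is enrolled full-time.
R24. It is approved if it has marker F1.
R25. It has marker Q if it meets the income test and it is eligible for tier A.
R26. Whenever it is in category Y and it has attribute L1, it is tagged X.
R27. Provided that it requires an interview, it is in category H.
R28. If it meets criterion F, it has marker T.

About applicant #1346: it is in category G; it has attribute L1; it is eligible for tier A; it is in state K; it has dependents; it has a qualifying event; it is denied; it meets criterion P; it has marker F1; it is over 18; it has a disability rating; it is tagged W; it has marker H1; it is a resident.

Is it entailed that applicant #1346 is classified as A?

Yes

By R2 (it has a disability rating, it has marker F1, it has dependents): it meets the income test.
By R11 (it is denied, it is a resident): it is on a waitlist.
By R14 (it has marker H1, it has marker F1): it is a first-time applicant.
By R19 (it is in category G, it has marker F1, it has attribute L1): it is in category Y.
By R20 (it has dependents, it has a qualifying event): it is tagged J.
By R21 (it is a first-time applicant): it has attribute N.
By R25 (it meets the income test, it is eligible for tier A): it has marker Q.
By R26 (it is in category Y, it has attribute L1): it is tagged X.
By R6 (it is tagged X): it is in category D.
By R7 (it is on a waitlist, it is in category G): it is enrolled full-time.
By R15 (it has marker Q, it is in category G): it is classified as C.
By R18 (it is enrolled full-time, it has attribute N): it has marker T.
By R4 (it is classified as C): it is employed.
By R5 (it has marker T, it is in category D): it requires an interview.
By R9 (it is employed, it is denied): it meets criterion E.
By R1 (it meets criterion E, it is tagged J, it requires an interview): it is classified as A.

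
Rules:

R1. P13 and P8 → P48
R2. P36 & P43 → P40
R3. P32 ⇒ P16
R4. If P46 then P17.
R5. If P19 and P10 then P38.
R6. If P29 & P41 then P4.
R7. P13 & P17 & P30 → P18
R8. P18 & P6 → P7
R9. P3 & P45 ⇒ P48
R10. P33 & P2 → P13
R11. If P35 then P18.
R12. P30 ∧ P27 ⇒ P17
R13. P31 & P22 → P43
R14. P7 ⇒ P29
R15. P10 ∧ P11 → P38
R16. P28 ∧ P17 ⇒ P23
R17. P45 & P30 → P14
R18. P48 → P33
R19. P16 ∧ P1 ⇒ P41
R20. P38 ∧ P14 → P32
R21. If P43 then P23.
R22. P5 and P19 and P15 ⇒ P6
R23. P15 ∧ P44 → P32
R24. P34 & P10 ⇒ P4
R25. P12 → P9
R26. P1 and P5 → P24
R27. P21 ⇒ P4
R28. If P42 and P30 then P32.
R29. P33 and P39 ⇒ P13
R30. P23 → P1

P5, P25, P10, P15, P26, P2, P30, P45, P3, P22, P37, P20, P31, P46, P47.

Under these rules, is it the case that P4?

No

Forward chaining from the given facts derives: P17, P48, P43, P14, P33, P23, P1, P13, P24, P18.
Rules concluding P4: R6 needs P29; R24 needs P34; R27 needs P21 — none of these are established.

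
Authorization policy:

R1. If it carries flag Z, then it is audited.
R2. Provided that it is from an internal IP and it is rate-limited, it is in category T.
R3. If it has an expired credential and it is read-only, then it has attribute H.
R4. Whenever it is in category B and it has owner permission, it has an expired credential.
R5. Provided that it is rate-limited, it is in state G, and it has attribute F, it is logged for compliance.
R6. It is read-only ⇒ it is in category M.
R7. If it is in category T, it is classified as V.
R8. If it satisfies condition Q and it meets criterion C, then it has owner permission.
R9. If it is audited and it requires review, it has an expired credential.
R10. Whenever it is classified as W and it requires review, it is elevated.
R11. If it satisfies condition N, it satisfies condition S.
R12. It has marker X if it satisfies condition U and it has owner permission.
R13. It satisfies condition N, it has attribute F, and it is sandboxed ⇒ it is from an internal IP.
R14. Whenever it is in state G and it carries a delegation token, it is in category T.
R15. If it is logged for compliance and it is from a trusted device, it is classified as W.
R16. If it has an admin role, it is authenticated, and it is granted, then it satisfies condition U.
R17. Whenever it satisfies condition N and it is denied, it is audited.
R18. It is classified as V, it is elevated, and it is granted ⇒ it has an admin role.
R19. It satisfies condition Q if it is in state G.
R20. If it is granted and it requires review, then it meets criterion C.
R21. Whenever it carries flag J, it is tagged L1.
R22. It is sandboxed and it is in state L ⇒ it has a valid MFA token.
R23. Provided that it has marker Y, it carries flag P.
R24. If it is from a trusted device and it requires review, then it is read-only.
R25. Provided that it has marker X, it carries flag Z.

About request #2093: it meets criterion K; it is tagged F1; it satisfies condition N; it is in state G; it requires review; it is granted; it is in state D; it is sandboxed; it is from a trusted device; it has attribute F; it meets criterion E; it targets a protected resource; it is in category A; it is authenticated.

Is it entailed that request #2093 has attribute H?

Forward chaining from the given facts derives: satisfies condition S, is from an internal IP, satisfies condition Q, meets criterion C, is read-only, is in category M, has owner permission.
The only rule concluding "it has attribute H" is R3, which needs "it has an expired credential"; that is never established.

No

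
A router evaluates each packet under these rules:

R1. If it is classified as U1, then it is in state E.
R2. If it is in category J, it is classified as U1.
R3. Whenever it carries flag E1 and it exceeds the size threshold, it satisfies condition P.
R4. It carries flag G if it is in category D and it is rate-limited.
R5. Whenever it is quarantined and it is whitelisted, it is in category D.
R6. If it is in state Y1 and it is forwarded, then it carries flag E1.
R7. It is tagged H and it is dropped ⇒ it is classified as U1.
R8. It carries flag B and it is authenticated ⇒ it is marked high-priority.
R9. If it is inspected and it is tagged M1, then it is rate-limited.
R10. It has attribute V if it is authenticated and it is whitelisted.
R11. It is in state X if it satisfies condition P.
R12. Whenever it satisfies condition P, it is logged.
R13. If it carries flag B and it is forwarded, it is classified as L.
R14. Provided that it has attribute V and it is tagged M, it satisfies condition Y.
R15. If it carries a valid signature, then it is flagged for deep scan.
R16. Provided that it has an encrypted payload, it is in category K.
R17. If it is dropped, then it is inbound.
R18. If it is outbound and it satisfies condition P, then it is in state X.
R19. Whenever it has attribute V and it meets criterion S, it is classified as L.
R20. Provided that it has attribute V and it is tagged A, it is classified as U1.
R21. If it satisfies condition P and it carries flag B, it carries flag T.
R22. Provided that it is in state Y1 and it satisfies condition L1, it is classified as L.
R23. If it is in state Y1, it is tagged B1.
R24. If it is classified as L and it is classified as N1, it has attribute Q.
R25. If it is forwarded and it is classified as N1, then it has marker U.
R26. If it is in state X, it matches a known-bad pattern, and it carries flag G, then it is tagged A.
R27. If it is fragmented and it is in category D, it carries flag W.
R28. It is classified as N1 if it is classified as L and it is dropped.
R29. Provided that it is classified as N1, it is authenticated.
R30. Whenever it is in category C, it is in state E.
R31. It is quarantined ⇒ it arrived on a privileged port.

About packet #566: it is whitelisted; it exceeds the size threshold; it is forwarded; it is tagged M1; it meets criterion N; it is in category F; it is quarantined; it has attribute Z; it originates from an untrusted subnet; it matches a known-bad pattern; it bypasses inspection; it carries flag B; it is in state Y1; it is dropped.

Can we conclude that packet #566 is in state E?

Forward chaining from the given facts derives: is in category D, carries flag E1, is classified as L, is inbound, is tagged B1, is classified as N1, is authenticated, arrived on a privileged port, satisfies condition P, is marked high-priority, has attribute V, is in state X, is logged, carries flag T, has attribute Q, has marker U.
Rules concluding "it is in state E": R1 needs "it is classified as U1"; R30 needs "it is in category C" — none of these are established.

No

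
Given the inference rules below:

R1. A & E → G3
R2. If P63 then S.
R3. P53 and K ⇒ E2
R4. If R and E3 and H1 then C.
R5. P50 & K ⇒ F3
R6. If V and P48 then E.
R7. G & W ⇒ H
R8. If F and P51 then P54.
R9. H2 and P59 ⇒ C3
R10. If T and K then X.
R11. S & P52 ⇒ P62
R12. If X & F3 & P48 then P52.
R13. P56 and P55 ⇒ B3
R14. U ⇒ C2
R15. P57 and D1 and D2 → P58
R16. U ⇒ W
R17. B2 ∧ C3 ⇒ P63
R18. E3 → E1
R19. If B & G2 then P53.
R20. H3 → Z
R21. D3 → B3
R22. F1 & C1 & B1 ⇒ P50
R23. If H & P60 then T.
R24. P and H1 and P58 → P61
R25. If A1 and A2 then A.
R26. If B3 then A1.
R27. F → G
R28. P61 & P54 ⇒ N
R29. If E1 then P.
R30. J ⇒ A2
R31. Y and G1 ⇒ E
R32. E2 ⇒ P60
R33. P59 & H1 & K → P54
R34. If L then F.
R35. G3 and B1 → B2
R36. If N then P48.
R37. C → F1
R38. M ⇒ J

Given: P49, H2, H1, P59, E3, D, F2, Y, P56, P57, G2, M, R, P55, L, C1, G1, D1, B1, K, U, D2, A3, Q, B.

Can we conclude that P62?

C  (by R4: R, E3, H1)
C3  (by R9: H2, P59)
B3  (by R13: P56, P55)
P58  (by R15: P57, D1, D2)
W  (by R16: U)
E1  (by R18: E3)
P53  (by R19: B, G2)
A1  (by R26: B3)
P  (by R29: E1)
E  (by R31: Y, G1)
P54  (by R33: P59, H1, K)
F  (by R34: L)
F1  (by R37: C)
J  (by R38: M)
E2  (by R3: P53, K)
P50  (by R22: F1, C1, B1)
P61  (by R24: P, H1, P58)
G  (by R27: F)
N  (by R28: P61, P54)
A2  (by R30: J)
P60  (by R32: E2)
P48  (by R36: N)
F3  (by R5: P50, K)
H  (by R7: G, W)
T  (by R23: H, P60)
A  (by R25: A1, A2)
G3  (by R1: A, E)
X  (by R10: T, K)
P52  (by R12: X, F3, P48)
B2  (by R35: G3, B1)
P63  (by R17: B2, C3)
S  (by R2: P63)
P62  (by R11: S, P52)

Yes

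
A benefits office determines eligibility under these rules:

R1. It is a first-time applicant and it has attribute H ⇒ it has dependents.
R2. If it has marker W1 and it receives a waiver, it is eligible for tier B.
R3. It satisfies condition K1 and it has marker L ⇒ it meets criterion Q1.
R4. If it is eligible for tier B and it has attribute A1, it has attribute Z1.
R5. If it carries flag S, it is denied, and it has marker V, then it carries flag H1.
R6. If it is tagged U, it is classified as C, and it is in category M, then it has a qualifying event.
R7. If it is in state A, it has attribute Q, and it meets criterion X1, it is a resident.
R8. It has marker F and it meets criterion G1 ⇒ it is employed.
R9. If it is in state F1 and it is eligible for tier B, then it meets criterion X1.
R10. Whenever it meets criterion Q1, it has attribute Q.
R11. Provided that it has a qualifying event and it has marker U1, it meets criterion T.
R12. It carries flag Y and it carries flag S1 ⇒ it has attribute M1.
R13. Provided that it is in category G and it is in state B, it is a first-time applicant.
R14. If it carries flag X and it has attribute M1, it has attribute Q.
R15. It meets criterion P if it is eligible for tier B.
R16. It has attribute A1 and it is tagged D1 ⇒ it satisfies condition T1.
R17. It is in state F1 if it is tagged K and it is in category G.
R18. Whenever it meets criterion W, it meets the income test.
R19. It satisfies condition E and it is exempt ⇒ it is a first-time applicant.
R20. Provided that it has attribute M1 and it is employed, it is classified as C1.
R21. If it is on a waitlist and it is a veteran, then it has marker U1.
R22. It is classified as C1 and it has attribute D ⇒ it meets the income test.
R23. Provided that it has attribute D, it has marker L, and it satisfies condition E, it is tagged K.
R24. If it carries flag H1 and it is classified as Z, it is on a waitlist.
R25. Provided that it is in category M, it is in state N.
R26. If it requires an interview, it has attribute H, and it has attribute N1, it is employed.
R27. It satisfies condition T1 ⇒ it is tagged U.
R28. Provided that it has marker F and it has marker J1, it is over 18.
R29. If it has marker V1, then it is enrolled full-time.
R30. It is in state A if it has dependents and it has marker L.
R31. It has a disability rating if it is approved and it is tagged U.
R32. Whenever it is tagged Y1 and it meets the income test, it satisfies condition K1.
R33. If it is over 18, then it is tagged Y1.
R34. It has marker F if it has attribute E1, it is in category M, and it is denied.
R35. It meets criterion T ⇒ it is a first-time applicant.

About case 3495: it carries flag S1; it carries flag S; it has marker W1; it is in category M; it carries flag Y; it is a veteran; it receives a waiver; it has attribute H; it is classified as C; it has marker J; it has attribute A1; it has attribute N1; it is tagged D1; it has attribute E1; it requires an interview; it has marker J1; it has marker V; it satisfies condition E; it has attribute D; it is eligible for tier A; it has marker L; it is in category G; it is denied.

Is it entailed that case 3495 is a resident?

No

Forward chaining from the given facts derives: is eligible for tier B, has attribute Z1, carries flag H1, has attribute M1, meets criterion P, satisfies condition T1, is tagged K, is in state N, is employed, is tagged U, has marker F, has a qualifying event, is in state F1, is classified as C1, meets the income test, is over 18, is tagged Y1, meets criterion X1, satisfies condition K1, meets criterion Q1, has attribute Q.
The only rule concluding "it is a resident" is R7, which needs "it is in state A"; that is never established.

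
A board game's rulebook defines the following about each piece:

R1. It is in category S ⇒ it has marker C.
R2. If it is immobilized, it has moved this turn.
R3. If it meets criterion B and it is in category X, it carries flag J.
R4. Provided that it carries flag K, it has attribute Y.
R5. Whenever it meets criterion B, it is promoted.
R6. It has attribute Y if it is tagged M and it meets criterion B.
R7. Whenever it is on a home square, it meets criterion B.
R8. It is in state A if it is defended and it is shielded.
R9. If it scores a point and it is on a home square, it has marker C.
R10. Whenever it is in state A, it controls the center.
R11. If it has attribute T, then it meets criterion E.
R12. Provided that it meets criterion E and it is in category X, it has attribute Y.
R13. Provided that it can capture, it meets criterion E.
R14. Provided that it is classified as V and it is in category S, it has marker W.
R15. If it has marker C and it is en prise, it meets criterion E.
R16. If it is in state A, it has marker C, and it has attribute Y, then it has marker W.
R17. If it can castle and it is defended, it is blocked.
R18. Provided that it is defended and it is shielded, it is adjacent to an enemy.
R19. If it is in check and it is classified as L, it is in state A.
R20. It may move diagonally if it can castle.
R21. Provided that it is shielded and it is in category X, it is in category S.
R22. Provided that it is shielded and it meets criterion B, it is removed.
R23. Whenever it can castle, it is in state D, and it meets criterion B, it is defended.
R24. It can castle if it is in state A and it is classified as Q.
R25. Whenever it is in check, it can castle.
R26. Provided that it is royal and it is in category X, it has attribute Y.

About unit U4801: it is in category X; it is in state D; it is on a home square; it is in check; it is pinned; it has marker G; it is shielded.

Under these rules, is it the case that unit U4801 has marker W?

Forward chaining from the given facts derives: meets criterion B, is in category S, is removed, can castle, has marker C, carries flag J, is promoted, may move diagonally, is defended, is in state A, controls the center, is blocked, is adjacent to an enemy.
Rules concluding "it has marker W": R14 needs "it is classified as V"; R16 needs "it has attribute Y" — none of these are established.

No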